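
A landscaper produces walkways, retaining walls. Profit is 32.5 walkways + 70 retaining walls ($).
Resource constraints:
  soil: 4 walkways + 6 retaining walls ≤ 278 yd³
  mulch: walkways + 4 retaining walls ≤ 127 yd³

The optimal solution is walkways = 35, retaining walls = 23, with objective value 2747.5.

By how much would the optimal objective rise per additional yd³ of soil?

6

At the optimum: soil uses 278 of 278 (binding); mulch uses 127 of 127 (binding).
The binding rows give the dual system: 4·y_soil + 1·y_mulch = 32.5 and 6·y_soil + 4·y_mulch = 70.
Solving: y_soil = 6, y_mulch = 8.5.
Shadow price of soil = 6.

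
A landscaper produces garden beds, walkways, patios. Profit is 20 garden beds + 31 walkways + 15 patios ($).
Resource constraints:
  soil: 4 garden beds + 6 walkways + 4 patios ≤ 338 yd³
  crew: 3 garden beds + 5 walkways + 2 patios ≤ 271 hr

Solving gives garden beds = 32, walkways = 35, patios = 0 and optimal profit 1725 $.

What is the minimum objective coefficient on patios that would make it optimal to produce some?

Check each constraint at x*: soil 338/338 (tight); crew 271/271 (tight).
Dual feasibility on the basic columns requires 4·y_soil + 3·y_crew = 20, 6·y_soil + 5·y_crew = 31.
→ y_soil = 3.5 and y_crew = 2.
patios enters the basis when its profit ≥ yᵀa₃ = 3.5·4 + 2·2 = 18.

18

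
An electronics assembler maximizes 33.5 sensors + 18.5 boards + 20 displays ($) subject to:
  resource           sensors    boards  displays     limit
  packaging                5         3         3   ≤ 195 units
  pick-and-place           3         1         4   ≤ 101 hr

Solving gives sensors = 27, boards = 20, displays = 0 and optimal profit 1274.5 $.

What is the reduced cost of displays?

-4.5

Both packaging and pick-and-place are binding at x*.
The binding rows give the dual system: 5·y_packaging + 3·y_pick-and-place = 33.5 and 3·y_packaging + 1·y_pick-and-place = 18.5.
→ y_packaging = 5.5 and y_pick-and-place = 2.
Reduced cost of displays: c₃ − yᵀa₃ = 20 − (5.5·3 + 2·4) = 20 − 24.5 = -4.5.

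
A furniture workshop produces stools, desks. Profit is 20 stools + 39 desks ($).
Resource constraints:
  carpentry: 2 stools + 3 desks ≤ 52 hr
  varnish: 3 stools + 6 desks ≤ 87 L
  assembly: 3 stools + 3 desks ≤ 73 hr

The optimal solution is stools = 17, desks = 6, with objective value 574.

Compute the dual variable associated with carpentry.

1

At the optimum: carpentry uses 52 of 52 (binding); varnish uses 87 of 87 (binding); assembly uses 69 of 73 (slack = 4).
Since assembly is not tight, its dual is 0.
From A_Bᵀ y = c: 2·y_carpentry + 3·y_varnish = 20; 3·y_carpentry + 6·y_varnish = 39.
→ y_carpentry = 1 and y_varnish = 6.
Shadow price of carpentry = 1.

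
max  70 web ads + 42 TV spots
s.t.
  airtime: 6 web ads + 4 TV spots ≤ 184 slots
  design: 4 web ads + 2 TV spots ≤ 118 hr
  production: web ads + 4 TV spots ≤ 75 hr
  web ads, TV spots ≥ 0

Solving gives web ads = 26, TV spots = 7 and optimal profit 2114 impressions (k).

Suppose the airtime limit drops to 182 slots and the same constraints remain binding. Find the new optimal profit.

2100

At the optimum: airtime uses 184 of 184 (binding); design uses 118 of 118 (binding); production uses 54 of 75 (slack = 21).
Since production is not tight, its dual is 0.
From A_Bᵀ y = c: 6·y_airtime + 4·y_design = 70; 4·y_airtime + 2·y_design = 42.
→ y_airtime = 7 and y_design = 7.
Δz = y_airtime·Δb = 7 × (-2) = -14, so new z* = 2114 − 14 = 2100.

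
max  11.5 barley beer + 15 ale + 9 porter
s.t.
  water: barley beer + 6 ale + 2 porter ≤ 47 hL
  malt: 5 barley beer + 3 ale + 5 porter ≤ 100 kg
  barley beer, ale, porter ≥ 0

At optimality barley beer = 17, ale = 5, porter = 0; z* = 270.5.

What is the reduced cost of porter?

Check each constraint at x*: water 47/47 (tight); malt 100/100 (tight).
The binding rows give the dual system: 1·y_water + 5·y_malt = 11.5 and 6·y_water + 3·y_malt = 15.
→ y_water = 1.5 and y_malt = 2.
Reduced cost of porter: c₃ − yᵀa₃ = 9 − (1.5·2 + 2·5) = 9 − 13 = -4.

-4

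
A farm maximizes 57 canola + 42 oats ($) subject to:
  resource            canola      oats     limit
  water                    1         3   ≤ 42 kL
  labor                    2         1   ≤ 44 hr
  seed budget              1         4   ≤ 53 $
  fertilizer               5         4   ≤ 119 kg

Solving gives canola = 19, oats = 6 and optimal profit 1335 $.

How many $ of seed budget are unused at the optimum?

10

seed budget used = 1·19 + 4·6 = 43; slack = 53 − 43 = 10.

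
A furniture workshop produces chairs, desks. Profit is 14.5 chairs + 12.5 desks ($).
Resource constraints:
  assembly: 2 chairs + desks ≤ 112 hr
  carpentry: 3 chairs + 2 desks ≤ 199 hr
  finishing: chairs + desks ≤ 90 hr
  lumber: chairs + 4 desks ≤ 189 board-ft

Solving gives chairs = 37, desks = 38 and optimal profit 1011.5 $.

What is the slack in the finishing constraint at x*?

finishing used = 1·37 + 1·38 = 75; slack = 90 − 75 = 15.

15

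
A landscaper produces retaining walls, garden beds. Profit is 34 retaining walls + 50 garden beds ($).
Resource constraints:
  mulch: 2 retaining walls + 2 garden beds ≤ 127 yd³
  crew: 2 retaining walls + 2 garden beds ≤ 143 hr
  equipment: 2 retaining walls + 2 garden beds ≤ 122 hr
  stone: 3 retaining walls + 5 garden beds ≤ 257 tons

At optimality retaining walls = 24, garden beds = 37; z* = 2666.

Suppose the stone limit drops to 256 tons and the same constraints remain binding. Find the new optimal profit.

2658

Binding: equipment and stone. Non-binding: mulch (5 unused), crew (21 unused).
Since mulch, crew are not tight, their duals are 0.
From A_Bᵀ y = c: 2·y_equipment + 3·y_stone = 34; 2·y_equipment + 5·y_stone = 50.
Solving: y_equipment = 5, y_stone = 8.
Δz = y_stone·Δb = 8 × (-1) = -8, so new z* = 2666 − 8 = 2658.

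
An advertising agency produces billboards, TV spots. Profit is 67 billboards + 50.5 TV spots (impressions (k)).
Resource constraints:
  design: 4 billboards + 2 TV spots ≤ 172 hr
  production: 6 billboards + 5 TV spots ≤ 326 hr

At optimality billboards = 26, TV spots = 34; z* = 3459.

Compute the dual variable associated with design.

At the optimum: design uses 172 of 172 (binding); production uses 326 of 326 (binding).
From A_Bᵀ y = c: 4·y_design + 6·y_production = 67; 2·y_design + 5·y_production = 50.5.
Solving: y_design = 4, y_production = 8.5.
Shadow price of design = 4.

4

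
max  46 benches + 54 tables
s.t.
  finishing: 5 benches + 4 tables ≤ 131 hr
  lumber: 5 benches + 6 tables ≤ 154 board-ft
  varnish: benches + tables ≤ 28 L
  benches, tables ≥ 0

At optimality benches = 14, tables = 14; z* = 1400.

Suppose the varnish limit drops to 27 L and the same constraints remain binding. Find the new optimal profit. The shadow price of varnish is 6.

Δb = -1, so new z* = 1400 + (6)·(-1) = 1400 − 6 = 1394.

1394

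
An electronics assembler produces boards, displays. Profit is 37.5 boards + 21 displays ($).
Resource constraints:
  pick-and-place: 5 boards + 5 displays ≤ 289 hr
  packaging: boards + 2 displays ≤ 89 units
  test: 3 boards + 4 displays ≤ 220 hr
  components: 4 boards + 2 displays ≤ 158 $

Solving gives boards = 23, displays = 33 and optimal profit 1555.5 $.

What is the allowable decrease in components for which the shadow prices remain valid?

Binding constraints: packaging, components. The basis is B = [[1,2],[4,2]] with det -6.
Per unit decrease in components, x* moves by d = (-0.3333, 0.1667).
The basis stays optimal until boards reaches 0; allowable decrease = 69 $.

69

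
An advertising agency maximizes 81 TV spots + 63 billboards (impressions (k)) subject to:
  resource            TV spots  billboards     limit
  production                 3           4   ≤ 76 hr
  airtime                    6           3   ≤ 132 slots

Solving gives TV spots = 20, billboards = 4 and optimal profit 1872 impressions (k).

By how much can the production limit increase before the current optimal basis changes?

100

Binding constraints: production, airtime. The basis is B = [[3,4],[6,3]] with det -15.
Per unit increase in production, x* moves by d = (-0.2, 0.4).
The basis stays optimal until TV spots reaches 0; allowable increase = 100 hr.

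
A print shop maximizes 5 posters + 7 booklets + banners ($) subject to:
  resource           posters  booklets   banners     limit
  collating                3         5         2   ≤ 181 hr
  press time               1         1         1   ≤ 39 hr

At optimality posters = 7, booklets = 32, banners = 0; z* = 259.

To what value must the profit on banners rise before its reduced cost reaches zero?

Check each constraint at x*: collating 181/181 (tight); press time 39/39 (tight).
From A_Bᵀ y = c: 3·y_collating + 1·y_press time = 5; 5·y_collating + 1·y_press time = 7.
→ y_collating = 1 and y_press time = 2.
banners enters the basis when its profit ≥ yᵀa₃ = 1·2 + 2·1 = 4.

4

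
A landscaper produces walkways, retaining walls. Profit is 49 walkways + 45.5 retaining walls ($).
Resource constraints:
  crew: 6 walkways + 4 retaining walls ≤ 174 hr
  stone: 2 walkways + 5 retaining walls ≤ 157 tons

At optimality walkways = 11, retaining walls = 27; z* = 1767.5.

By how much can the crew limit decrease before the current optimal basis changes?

Binding constraints: crew, stone. The basis is B = [[6,4],[2,5]] with det 22.
Per unit decrease in crew, x* moves by d = (-0.2273, 0.0909).
The basis stays optimal until walkways reaches 0; allowable decrease = 48.4 hr.

48.4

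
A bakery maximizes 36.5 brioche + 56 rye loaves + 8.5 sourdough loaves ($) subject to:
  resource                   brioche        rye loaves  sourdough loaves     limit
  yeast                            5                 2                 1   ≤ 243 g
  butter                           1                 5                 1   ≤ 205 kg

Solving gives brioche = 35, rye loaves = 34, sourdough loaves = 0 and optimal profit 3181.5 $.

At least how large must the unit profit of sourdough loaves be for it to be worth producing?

14.5

At the optimum: yeast uses 243 of 243 (binding); butter uses 205 of 205 (binding).
Dual feasibility on the basic columns requires 5·y_yeast + 1·y_butter = 36.5, 2·y_yeast + 5·y_butter = 56.
→ y_yeast = 5.5 and y_butter = 9.
sourdough loaves enters the basis when its profit ≥ yᵀa₃ = 5.5·1 + 9·1 = 14.5.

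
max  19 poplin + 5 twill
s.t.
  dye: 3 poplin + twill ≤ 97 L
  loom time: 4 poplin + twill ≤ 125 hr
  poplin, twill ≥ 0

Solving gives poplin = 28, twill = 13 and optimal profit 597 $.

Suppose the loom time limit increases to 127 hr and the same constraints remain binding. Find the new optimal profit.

605

Both dye and loom time are binding at x*.
The binding rows give the dual system: 3·y_dye + 4·y_loom time = 19 and 1·y_dye + 1·y_loom time = 5.
This yields shadow prices y_dye = 1, y_loom time = 4.
Δz = y_loom time·Δb = 4 × (2) = 8, so new z* = 597 + 8 = 605.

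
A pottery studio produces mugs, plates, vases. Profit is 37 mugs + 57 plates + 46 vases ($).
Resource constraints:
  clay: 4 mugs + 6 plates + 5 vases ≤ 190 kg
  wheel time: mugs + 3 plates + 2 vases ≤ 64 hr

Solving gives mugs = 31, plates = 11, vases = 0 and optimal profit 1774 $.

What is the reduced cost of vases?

Both clay and wheel time are binding at x*.
The binding rows give the dual system: 4·y_clay + 1·y_wheel time = 37 and 6·y_clay + 3·y_wheel time = 57.
Solving: y_clay = 9, y_wheel time = 1.
Reduced cost of vases: c₃ − yᵀa₃ = 46 − (9·5 + 1·2) = 46 − 47 = -1.

-1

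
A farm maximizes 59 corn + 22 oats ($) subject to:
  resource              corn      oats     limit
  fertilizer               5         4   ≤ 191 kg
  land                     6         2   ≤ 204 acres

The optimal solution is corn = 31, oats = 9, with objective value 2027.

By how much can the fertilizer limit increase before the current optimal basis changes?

217

Binding constraints: fertilizer, land. The basis is B = [[5,4],[6,2]] with det -14.
Per unit increase in fertilizer, x* moves by d = (-0.1429, 0.4286).
The basis stays optimal until corn reaches 0; allowable increase = 217 kg.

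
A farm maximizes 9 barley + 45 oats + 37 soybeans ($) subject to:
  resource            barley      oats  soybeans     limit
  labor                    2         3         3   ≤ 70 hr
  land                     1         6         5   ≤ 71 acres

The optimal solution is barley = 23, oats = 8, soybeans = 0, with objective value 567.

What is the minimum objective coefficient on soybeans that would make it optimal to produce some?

Both labor and land are binding at x*.
The binding rows give the dual system: 2·y_labor + 1·y_land = 9 and 3·y_labor + 6·y_land = 45.
Solving: y_labor = 1, y_land = 7.
soybeans enters the basis when its profit ≥ yᵀa₃ = 1·3 + 7·5 = 38.

38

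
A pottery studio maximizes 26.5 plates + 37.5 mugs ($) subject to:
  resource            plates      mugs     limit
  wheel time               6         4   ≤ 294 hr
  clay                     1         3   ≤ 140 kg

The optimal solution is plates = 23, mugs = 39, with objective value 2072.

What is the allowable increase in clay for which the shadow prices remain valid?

Binding constraints: wheel time, clay. The basis is B = [[6,4],[1,3]] with det 14.
Per unit increase in clay, x* moves by d = (-0.2857, 0.4286).
The basis stays optimal until plates reaches 0; allowable increase = 80.5 kg.

80.5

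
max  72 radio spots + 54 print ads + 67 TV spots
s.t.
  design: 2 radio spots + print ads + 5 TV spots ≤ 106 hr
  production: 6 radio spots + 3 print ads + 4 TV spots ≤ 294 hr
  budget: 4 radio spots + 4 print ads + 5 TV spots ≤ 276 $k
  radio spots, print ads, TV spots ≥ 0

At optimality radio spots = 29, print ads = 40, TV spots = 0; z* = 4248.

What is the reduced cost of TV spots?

-2

At the optimum: design uses 98 of 106 (slack = 8); production uses 294 of 294 (binding); budget uses 276 of 276 (binding).
Since design is not tight, its dual is 0.
The binding rows give the dual system: 6·y_production + 4·y_budget = 72 and 3·y_production + 4·y_budget = 54.
Solving: y_production = 6, y_budget = 9.
Reduced cost of TV spots: c₃ − yᵀa₃ = 67 − (6·4 + 9·5) = 67 − 69 = -2.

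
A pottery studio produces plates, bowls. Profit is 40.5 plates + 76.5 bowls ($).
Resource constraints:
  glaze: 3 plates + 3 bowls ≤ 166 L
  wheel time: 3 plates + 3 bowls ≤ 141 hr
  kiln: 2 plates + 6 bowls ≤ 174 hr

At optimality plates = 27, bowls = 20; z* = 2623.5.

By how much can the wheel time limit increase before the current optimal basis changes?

Binding constraints: wheel time, kiln. The basis is B = [[3,3],[2,6]] with det 12.
Per unit increase in wheel time, x* moves by d = (0.5, -0.1667).
The basis stays optimal until glaze becomes binding; allowable increase = 25 hr.

25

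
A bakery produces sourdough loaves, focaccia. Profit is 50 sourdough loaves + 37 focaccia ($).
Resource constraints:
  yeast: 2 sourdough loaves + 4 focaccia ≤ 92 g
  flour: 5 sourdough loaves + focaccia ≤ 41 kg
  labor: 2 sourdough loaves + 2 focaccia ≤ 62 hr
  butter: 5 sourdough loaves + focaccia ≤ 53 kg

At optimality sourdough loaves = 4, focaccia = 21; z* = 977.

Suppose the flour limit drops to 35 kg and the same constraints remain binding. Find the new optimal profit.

935

Check each constraint at x*: yeast 92/92 (tight); flour 41/41 (tight); labor 50/62 (slack 12); butter 41/53 (slack 12).
By complementary slackness, y = 0 for the non-binding constraints.
From A_Bᵀ y = c: 2·y_yeast + 5·y_flour = 50; 4·y_yeast + 1·y_flour = 37.
Solving: y_yeast = 7.5, y_flour = 7.
Δz = y_flour·Δb = 7 × (-6) = -42, so new z* = 977 − 42 = 935.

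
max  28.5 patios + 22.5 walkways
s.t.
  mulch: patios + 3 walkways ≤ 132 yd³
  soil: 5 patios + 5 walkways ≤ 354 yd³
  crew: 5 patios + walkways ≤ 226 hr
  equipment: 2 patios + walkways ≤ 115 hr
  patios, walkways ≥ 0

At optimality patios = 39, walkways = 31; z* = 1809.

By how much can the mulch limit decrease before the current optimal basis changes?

Binding constraints: mulch, crew. The basis is B = [[1,3],[5,1]] with det -14.
Per unit decrease in mulch, x* moves by d = (0.0714, -0.3571).
The basis stays optimal until walkways reaches 0; allowable decrease = 86.8 yd³.

86.8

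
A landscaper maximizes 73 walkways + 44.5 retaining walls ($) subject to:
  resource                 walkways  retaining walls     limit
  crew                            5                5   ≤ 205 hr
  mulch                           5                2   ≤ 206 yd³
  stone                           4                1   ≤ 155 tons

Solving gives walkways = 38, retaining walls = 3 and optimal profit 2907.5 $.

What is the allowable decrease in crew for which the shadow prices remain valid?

11.25

Binding constraints: crew, stone. The basis is B = [[5,5],[4,1]] with det -15.
Per unit decrease in crew, x* moves by d = (0.0667, -0.2667).
The basis stays optimal until retaining walls reaches 0; allowable decrease = 11.25 hr.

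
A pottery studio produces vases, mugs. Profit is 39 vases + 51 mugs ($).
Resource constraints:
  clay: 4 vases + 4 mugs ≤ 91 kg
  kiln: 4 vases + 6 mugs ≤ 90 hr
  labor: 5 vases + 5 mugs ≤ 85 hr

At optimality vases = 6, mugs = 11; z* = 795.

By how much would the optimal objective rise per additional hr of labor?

Check each constraint at x*: clay 68/91 (slack 23); kiln 90/90 (tight); labor 85/85 (tight).
Since clay is not tight, its dual is 0.
Dual feasibility on the basic columns requires 4·y_kiln + 5·y_labor = 39, 6·y_kiln + 5·y_labor = 51.
→ y_kiln = 6 and y_labor = 3.
Shadow price of labor = 3.

3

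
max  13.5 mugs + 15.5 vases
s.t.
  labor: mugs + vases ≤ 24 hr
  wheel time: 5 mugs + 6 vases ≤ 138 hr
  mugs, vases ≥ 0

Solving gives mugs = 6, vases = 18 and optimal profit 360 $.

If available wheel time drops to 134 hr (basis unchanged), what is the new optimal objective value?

Check each constraint at x*: labor 24/24 (tight); wheel time 138/138 (tight).
From A_Bᵀ y = c: 1·y_labor + 5·y_wheel time = 13.5; 1·y_labor + 6·y_wheel time = 15.5.
→ y_labor = 3.5 and y_wheel time = 2.
Δz = y_wheel time·Δb = 2 × (-4) = -8, so new z* = 360 − 8 = 352.

352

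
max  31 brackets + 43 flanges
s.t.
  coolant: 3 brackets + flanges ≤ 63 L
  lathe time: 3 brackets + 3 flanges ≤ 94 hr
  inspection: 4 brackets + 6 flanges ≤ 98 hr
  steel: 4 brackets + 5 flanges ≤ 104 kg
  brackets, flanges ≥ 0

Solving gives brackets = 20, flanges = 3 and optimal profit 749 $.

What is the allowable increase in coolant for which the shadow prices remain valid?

10.5

Binding constraints: coolant, inspection. The basis is B = [[3,1],[4,6]] with det 14.
Per unit increase in coolant, x* moves by d = (0.4286, -0.2857).
The basis stays optimal until flanges reaches 0; allowable increase = 10.5 L.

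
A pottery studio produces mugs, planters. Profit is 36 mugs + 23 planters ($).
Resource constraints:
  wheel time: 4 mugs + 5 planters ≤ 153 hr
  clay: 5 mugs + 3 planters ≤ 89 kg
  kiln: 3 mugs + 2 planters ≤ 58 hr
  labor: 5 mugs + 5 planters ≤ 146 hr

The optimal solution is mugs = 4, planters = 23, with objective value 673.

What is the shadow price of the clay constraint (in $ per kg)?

3

Binding: clay and kiln. Non-binding: wheel time (22 unused), labor (11 unused).
By complementary slackness, y = 0 for the non-binding constraints.
From A_Bᵀ y = c: 5·y_clay + 3·y_kiln = 36; 3·y_clay + 2·y_kiln = 23.
→ y_clay = 3 and y_kiln = 7.
Shadow price of clay = 3.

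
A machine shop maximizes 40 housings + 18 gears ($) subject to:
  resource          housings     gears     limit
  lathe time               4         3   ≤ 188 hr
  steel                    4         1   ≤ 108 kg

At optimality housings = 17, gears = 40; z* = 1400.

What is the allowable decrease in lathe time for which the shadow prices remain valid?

Binding constraints: lathe time, steel. The basis is B = [[4,3],[4,1]] with det -8.
Per unit decrease in lathe time, x* moves by d = (0.125, -0.5).
The basis stays optimal until gears reaches 0; allowable decrease = 80 hr.

80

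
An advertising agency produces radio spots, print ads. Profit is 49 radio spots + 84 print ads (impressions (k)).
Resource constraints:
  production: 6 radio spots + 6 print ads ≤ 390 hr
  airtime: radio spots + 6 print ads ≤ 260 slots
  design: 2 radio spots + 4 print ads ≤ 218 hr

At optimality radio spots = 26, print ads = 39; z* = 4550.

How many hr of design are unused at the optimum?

design used = 2·26 + 4·39 = 208; slack = 218 − 208 = 10.

10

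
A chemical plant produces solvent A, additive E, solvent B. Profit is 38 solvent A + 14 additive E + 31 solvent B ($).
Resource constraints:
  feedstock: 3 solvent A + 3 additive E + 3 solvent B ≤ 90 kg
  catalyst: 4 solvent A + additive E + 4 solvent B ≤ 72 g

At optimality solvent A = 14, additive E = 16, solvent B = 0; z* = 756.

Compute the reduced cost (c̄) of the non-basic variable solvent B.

At the optimum: feedstock uses 90 of 90 (binding); catalyst uses 72 of 72 (binding).
The binding rows give the dual system: 3·y_feedstock + 4·y_catalyst = 38 and 3·y_feedstock + 1·y_catalyst = 14.
This yields shadow prices y_feedstock = 2, y_catalyst = 8.
Reduced cost of solvent B: c₃ − yᵀa₃ = 31 − (2·3 + 8·4) = 31 − 38 = -7.

-7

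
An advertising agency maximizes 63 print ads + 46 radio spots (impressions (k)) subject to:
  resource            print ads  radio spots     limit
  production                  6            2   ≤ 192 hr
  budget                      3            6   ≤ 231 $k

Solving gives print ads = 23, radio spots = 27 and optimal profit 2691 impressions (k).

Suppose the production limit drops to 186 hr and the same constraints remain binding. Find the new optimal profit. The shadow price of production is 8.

2643

Δb = -6, so new z* = 2691 + (8)·(-6) = 2691 − 48 = 2643.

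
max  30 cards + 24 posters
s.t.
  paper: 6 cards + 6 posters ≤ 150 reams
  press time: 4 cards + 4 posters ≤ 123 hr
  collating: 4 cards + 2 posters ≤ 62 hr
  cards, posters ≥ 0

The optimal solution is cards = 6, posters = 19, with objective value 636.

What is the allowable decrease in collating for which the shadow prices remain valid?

Binding constraints: paper, collating. The basis is B = [[6,6],[4,2]] with det -12.
Per unit decrease in collating, x* moves by d = (-0.5, 0.5).
The basis stays optimal until cards reaches 0; allowable decrease = 12 hr.

12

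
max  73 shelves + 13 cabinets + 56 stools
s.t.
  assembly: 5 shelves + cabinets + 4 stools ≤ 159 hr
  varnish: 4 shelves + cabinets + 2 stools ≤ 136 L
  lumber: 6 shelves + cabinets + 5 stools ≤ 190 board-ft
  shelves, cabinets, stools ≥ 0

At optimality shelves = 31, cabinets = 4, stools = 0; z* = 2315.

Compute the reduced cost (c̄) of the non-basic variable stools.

Check each constraint at x*: assembly 159/159 (tight); varnish 128/136 (slack 8); lumber 190/190 (tight).
Slack constraints have shadow price 0 (complementary slackness).
From A_Bᵀ y = c: 5·y_assembly + 6·y_lumber = 73; 1·y_assembly + 1·y_lumber = 13.
Solving: y_assembly = 5, y_lumber = 8.
Reduced cost of stools: c₃ − yᵀa₃ = 56 − (5·4 + 8·5) = 56 − 60 = -4.

-4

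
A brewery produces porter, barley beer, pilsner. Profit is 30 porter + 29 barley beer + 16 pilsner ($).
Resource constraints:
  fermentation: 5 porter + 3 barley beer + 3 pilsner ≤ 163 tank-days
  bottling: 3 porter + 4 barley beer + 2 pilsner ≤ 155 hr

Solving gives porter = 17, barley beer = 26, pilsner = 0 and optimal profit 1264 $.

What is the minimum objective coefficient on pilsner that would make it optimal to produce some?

19

At the optimum: fermentation uses 163 of 163 (binding); bottling uses 155 of 155 (binding).
The binding rows give the dual system: 5·y_fermentation + 3·y_bottling = 30 and 3·y_fermentation + 4·y_bottling = 29.
This yields shadow prices y_fermentation = 3, y_bottling = 5.
pilsner enters the basis when its profit ≥ yᵀa₃ = 3·3 + 5·2 = 19.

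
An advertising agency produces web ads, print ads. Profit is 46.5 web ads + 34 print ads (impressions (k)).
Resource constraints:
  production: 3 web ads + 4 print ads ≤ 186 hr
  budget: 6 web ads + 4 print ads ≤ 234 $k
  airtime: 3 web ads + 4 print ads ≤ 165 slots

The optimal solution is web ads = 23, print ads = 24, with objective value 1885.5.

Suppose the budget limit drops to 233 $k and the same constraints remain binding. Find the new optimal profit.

Check each constraint at x*: production 165/186 (slack 21); budget 234/234 (tight); airtime 165/165 (tight).
Slack constraints have shadow price 0 (complementary slackness).
Dual feasibility on the basic columns requires 6·y_budget + 3·y_airtime = 46.5, 4·y_budget + 4·y_airtime = 34.
→ y_budget = 7 and y_airtime = 1.5.
Δz = y_budget·Δb = 7 × (-1) = -7, so new z* = 1885.5 − 7 = 1878.5.

1878.5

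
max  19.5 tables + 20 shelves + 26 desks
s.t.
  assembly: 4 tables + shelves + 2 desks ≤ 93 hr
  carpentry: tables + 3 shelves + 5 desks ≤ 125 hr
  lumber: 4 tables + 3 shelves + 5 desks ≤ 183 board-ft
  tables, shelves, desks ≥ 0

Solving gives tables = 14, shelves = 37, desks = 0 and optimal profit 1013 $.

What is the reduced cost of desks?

-8.5

Check each constraint at x*: assembly 93/93 (tight); carpentry 125/125 (tight); lumber 167/183 (slack 16).
By complementary slackness, y = 0 for the non-binding constraint.
Dual feasibility on the basic columns requires 4·y_assembly + 1·y_carpentry = 19.5, 1·y_assembly + 3·y_carpentry = 20.
This yields shadow prices y_assembly = 3.5, y_carpentry = 5.5.
Reduced cost of desks: c₃ − yᵀa₃ = 26 − (3.5·2 + 5.5·5) = 26 − 34.5 = -8.5.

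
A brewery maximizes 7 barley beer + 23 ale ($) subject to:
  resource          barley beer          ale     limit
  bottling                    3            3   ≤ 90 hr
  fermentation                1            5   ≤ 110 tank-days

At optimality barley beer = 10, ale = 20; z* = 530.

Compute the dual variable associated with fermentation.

4

Both bottling and fermentation are binding at x*.
From A_Bᵀ y = c: 3·y_bottling + 1·y_fermentation = 7; 3·y_bottling + 5·y_fermentation = 23.
Solving: y_bottling = 1, y_fermentation = 4.
Shadow price of fermentation = 4.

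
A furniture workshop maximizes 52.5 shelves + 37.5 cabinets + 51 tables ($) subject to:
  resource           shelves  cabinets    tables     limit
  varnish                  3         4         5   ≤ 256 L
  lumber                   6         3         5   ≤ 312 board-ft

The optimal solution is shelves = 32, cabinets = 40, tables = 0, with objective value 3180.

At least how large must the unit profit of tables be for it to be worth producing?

55

Both varnish and lumber are binding at x*.
From A_Bᵀ y = c: 3·y_varnish + 6·y_lumber = 52.5; 4·y_varnish + 3·y_lumber = 37.5.
This yields shadow prices y_varnish = 4.5, y_lumber = 6.5.
tables enters the basis when its profit ≥ yᵀa₃ = 4.5·5 + 6.5·5 = 55.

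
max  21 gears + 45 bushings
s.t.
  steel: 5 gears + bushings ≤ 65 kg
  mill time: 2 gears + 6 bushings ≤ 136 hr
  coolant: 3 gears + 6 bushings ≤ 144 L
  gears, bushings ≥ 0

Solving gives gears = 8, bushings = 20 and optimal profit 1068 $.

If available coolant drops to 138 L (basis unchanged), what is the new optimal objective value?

1032

Check each constraint at x*: steel 60/65 (slack 5); mill time 136/136 (tight); coolant 144/144 (tight).
By complementary slackness, y = 0 for the non-binding constraint.
The binding rows give the dual system: 2·y_mill time + 3·y_coolant = 21 and 6·y_mill time + 6·y_coolant = 45.
→ y_mill time = 1.5 and y_coolant = 6.
Δz = y_coolant·Δb = 6 × (-6) = -36, so new z* = 1068 − 36 = 1032.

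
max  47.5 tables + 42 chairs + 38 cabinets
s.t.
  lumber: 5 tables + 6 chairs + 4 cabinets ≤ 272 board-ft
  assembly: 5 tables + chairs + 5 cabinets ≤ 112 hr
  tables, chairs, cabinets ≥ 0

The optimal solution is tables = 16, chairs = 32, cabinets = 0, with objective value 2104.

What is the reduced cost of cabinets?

-3

At the optimum: lumber uses 272 of 272 (binding); assembly uses 112 of 112 (binding).
From A_Bᵀ y = c: 5·y_lumber + 5·y_assembly = 47.5; 6·y_lumber + 1·y_assembly = 42.
Solving: y_lumber = 6.5, y_assembly = 3.
Reduced cost of cabinets: c₃ − yᵀa₃ = 38 − (6.5·4 + 3·5) = 38 − 41 = -3.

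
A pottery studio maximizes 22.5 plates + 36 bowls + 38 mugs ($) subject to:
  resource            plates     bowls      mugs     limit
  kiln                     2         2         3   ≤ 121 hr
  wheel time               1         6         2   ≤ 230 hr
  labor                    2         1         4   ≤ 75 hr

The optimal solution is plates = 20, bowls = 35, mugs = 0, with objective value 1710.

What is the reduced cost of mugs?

-7

Binding: wheel time and labor. Non-binding: kiln (11 unused).
Slack constraints have shadow price 0 (complementary slackness).
From A_Bᵀ y = c: 1·y_wheel time + 2·y_labor = 22.5; 6·y_wheel time + 1·y_labor = 36.
This yields shadow prices y_wheel time = 4.5, y_labor = 9.
Reduced cost of mugs: c₃ − yᵀa₃ = 38 − (4.5·2 + 9·4) = 38 − 45 = -7.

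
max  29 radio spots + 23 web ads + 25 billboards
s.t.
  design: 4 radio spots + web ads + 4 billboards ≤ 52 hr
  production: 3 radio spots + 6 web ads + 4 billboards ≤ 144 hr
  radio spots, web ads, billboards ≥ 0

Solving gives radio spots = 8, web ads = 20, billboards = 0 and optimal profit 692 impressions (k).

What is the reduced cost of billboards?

-7

At the optimum: design uses 52 of 52 (binding); production uses 144 of 144 (binding).
Dual feasibility on the basic columns requires 4·y_design + 3·y_production = 29, 1·y_design + 6·y_production = 23.
Solving: y_design = 5, y_production = 3.
Reduced cost of billboards: c₃ − yᵀa₃ = 25 − (5·4 + 3·4) = 25 − 32 = -7.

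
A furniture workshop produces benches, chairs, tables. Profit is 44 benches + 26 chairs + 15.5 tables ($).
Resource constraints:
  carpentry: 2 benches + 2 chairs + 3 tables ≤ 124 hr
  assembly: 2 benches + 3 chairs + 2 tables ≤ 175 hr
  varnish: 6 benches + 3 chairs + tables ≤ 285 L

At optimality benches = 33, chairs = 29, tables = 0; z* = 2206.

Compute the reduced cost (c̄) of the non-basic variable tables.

Binding: carpentry and varnish. Non-binding: assembly (22 unused).
By complementary slackness, y = 0 for the non-binding constraint.
Dual feasibility on the basic columns requires 2·y_carpentry + 6·y_varnish = 44, 2·y_carpentry + 3·y_varnish = 26.
→ y_carpentry = 4 and y_varnish = 6.
Reduced cost of tables: c₃ − yᵀa₃ = 15.5 − (4·3 + 6·1) = 15.5 − 18 = -2.5.

-2.5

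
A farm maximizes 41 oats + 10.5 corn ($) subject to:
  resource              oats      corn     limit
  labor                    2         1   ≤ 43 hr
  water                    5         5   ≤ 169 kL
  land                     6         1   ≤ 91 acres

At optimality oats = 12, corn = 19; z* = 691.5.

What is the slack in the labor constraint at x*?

labor used = 2·12 + 1·19 = 43; slack = 43 − 43 = 0.

0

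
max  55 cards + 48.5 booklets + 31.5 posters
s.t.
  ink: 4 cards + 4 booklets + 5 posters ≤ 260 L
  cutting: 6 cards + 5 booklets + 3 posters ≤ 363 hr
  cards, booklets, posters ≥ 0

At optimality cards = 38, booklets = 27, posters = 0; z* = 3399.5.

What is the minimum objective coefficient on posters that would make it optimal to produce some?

At the optimum: ink uses 260 of 260 (binding); cutting uses 363 of 363 (binding).
The binding rows give the dual system: 4·y_ink + 6·y_cutting = 55 and 4·y_ink + 5·y_cutting = 48.5.
→ y_ink = 4 and y_cutting = 6.5.
posters enters the basis when its profit ≥ yᵀa₃ = 4·5 + 6.5·3 = 39.5.

39.5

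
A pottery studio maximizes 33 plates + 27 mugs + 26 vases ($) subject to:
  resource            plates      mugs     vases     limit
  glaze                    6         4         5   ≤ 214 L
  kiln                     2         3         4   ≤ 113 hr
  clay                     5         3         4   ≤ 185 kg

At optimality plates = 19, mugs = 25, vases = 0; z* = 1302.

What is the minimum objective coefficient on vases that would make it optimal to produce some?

Check each constraint at x*: glaze 214/214 (tight); kiln 113/113 (tight); clay 170/185 (slack 15).
By complementary slackness, y = 0 for the non-binding constraint.
From A_Bᵀ y = c: 6·y_glaze + 2·y_kiln = 33; 4·y_glaze + 3·y_kiln = 27.
→ y_glaze = 4.5 and y_kiln = 3.
vases enters the basis when its profit ≥ yᵀa₃ = 4.5·5 + 3·4 = 34.5.

34.5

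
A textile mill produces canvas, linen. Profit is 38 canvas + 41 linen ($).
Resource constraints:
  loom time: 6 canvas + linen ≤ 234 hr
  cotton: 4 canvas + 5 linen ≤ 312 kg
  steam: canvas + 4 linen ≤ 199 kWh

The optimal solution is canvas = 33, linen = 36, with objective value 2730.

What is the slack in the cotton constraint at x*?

cotton used = 4·33 + 5·36 = 312; slack = 312 − 312 = 0.

0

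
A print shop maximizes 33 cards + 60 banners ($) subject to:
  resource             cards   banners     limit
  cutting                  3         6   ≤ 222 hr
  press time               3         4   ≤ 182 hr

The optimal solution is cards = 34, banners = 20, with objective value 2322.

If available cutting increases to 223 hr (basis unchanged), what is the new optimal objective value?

Both cutting and press time are binding at x*.
The binding rows give the dual system: 3·y_cutting + 3·y_press time = 33 and 6·y_cutting + 4·y_press time = 60.
This yields shadow prices y_cutting = 8, y_press time = 3.
Δz = y_cutting·Δb = 8 × (1) = 8, so new z* = 2322 + 8 = 2330.

2330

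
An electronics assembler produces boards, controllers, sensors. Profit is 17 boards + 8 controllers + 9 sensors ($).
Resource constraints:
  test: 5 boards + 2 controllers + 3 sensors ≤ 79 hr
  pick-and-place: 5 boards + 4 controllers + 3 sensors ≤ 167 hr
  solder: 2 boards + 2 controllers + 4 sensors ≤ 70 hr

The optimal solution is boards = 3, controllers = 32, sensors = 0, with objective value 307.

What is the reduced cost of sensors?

Binding: test and solder. Non-binding: pick-and-place (24 unused).
Since pick-and-place is not tight, its dual is 0.
Dual feasibility on the basic columns requires 5·y_test + 2·y_solder = 17, 2·y_test + 2·y_solder = 8.
Solving: y_test = 3, y_solder = 1.
Reduced cost of sensors: c₃ − yᵀa₃ = 9 − (3·3 + 1·4) = 9 − 13 = -4.

-4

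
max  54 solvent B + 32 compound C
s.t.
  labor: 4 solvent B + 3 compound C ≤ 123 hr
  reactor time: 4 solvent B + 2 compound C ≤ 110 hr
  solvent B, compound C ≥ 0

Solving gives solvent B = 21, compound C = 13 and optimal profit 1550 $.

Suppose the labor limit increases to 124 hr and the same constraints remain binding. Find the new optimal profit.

At the optimum: labor uses 123 of 123 (binding); reactor time uses 110 of 110 (binding).
The binding rows give the dual system: 4·y_labor + 4·y_reactor time = 54 and 3·y_labor + 2·y_reactor time = 32.
→ y_labor = 5 and y_reactor time = 8.5.
Δz = y_labor·Δb = 5 × (1) = 5, so new z* = 1550 + 5 = 1555.

1555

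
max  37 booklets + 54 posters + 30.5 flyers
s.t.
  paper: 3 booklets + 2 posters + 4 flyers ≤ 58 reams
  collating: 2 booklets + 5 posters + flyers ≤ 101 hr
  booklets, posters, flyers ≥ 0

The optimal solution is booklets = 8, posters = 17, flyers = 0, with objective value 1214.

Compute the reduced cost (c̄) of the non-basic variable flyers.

-5.5

Both paper and collating are binding at x*.
The binding rows give the dual system: 3·y_paper + 2·y_collating = 37 and 2·y_paper + 5·y_collating = 54.
This yields shadow prices y_paper = 7, y_collating = 8.
Reduced cost of flyers: c₃ − yᵀa₃ = 30.5 − (7·4 + 8·1) = 30.5 − 36 = -5.5.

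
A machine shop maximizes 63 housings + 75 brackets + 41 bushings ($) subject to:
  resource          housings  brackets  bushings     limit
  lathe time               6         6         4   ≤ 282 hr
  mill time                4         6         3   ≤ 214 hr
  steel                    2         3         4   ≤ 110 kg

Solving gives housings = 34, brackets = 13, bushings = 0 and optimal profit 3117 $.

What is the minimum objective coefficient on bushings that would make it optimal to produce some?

44

Binding: lathe time and mill time. Non-binding: steel (3 unused).
Slack constraints have shadow price 0 (complementary slackness).
From A_Bᵀ y = c: 6·y_lathe time + 4·y_mill time = 63; 6·y_lathe time + 6·y_mill time = 75.
Solving: y_lathe time = 6.5, y_mill time = 6.
bushings enters the basis when its profit ≥ yᵀa₃ = 6.5·4 + 6·3 = 44.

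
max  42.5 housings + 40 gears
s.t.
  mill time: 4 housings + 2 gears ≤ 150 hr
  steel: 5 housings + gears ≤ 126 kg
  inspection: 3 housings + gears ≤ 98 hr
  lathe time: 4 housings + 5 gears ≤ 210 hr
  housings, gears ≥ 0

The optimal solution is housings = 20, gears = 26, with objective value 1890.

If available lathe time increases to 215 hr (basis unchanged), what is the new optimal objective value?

1927.5

Binding: steel and lathe time. Non-binding: mill time (18 unused), inspection (12 unused).
Slack constraints have shadow price 0 (complementary slackness).
The binding rows give the dual system: 5·y_steel + 4·y_lathe time = 42.5 and 1·y_steel + 5·y_lathe time = 40.
Solving: y_steel = 2.5, y_lathe time = 7.5.
Δz = y_lathe time·Δb = 7.5 × (5) = 37.5, so new z* = 1890 + 37.5 = 1927.5.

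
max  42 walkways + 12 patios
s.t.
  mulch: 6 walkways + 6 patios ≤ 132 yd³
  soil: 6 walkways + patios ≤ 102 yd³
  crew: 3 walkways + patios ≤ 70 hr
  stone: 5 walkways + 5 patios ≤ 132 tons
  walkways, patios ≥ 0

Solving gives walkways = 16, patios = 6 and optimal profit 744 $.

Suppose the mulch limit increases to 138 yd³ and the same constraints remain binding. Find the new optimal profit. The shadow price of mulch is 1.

Δb = 6, so new z* = 744 + (1)·(6) = 744 + 6 = 750.

750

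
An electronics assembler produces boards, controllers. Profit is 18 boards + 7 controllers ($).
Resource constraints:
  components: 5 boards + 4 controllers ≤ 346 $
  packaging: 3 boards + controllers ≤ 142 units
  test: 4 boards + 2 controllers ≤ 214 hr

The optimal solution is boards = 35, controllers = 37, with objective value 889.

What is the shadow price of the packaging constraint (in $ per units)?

At the optimum: components uses 323 of 346 (slack = 23); packaging uses 142 of 142 (binding); test uses 214 of 214 (binding).
By complementary slackness, y = 0 for the non-binding constraint.
Dual feasibility on the basic columns requires 3·y_packaging + 4·y_test = 18, 1·y_packaging + 2·y_test = 7.
→ y_packaging = 4 and y_test = 1.5.
Shadow price of packaging = 4.

4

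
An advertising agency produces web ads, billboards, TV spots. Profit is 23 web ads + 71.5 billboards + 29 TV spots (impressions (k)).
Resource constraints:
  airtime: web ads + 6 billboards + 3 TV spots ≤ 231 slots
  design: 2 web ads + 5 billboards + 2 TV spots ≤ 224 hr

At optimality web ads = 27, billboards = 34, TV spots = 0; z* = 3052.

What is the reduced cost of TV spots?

-2

At the optimum: airtime uses 231 of 231 (binding); design uses 224 of 224 (binding).
The binding rows give the dual system: 1·y_airtime + 2·y_design = 23 and 6·y_airtime + 5·y_design = 71.5.
This yields shadow prices y_airtime = 4, y_design = 9.5.
Reduced cost of TV spots: c₃ − yᵀa₃ = 29 − (4·3 + 9.5·2) = 29 − 31 = -2.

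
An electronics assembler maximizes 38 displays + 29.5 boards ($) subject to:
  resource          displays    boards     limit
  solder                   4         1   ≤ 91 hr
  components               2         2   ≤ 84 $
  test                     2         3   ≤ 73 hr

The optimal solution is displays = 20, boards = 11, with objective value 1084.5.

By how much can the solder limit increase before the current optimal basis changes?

Binding constraints: solder, test. The basis is B = [[4,1],[2,3]] with det 10.
Per unit increase in solder, x* moves by d = (0.3, -0.2).
The basis stays optimal until boards reaches 0; allowable increase = 55 hr.

55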